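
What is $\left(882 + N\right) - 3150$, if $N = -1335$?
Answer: $-3603$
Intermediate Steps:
$\left(882 + N\right) - 3150 = \left(882 - 1335\right) - 3150 = -453 - 3150 = -3603$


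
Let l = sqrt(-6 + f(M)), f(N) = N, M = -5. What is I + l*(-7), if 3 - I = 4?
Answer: -1 - 7*I*sqrt(11) ≈ -1.0 - 23.216*I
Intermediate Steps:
I = -1 (I = 3 - 1*4 = 3 - 4 = -1)
l = I*sqrt(11) (l = sqrt(-6 - 5) = sqrt(-11) = I*sqrt(11) ≈ 3.3166*I)
I + l*(-7) = -1 + (I*sqrt(11))*(-7) = -1 - 7*I*sqrt(11)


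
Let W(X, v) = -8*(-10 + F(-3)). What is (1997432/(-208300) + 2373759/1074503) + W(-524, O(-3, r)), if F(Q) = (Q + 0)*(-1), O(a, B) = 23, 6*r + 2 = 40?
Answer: 2720517479451/55954743725 ≈ 48.620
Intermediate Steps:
r = 19/3 (r = -1/3 + (1/6)*40 = -1/3 + 20/3 = 19/3 ≈ 6.3333)
F(Q) = -Q (F(Q) = Q*(-1) = -Q)
W(X, v) = 56 (W(X, v) = -8*(-10 - 1*(-3)) = -8*(-10 + 3) = -8*(-7) = 56)
(1997432/(-208300) + 2373759/1074503) + W(-524, O(-3, r)) = (1997432/(-208300) + 2373759/1074503) + 56 = (1997432*(-1/208300) + 2373759*(1/1074503)) + 56 = (-499358/52075 + 2373759/1074503) + 56 = -412948169149/55954743725 + 56 = 2720517479451/55954743725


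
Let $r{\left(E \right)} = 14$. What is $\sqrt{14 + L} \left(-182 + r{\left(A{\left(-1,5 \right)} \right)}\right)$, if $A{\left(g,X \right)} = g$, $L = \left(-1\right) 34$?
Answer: $- 336 i \sqrt{5} \approx - 751.32 i$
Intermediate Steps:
$L = -34$
$\sqrt{14 + L} \left(-182 + r{\left(A{\left(-1,5 \right)} \right)}\right) = \sqrt{14 - 34} \left(-182 + 14\right) = \sqrt{-20} \left(-168\right) = 2 i \sqrt{5} \left(-168\right) = - 336 i \sqrt{5}$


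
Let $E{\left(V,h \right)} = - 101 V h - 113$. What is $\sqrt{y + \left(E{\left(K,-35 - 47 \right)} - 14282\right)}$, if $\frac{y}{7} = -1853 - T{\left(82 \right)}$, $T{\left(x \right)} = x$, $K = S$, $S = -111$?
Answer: $i \sqrt{947242} \approx 973.26 i$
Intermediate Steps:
$K = -111$
$E{\left(V,h \right)} = -113 - 101 V h$ ($E{\left(V,h \right)} = - 101 V h - 113 = -113 - 101 V h$)
$y = -13545$ ($y = 7 \left(-1853 - 82\right) = 7 \left(-1935\right) = -13545$)
$\sqrt{y + \left(E{\left(K,-35 - 47 \right)} - 14282\right)} = \sqrt{-13545 - \left(14395 - 11211 \left(-35 - 47\right)\right)} = \sqrt{-13545 - \left(14395 + 919302\right)} = \sqrt{-13545 - 933697} = \sqrt{-947242} = i \sqrt{947242}$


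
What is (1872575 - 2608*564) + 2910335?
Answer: 3311998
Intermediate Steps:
(1872575 - 2608*564) + 2910335 = (1872575 - 1470912) + 2910335 = 401663 + 2910335 = 3311998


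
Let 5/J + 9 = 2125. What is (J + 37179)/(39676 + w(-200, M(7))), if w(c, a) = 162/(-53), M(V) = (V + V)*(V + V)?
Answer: 4169550757/4449241256 ≈ 0.93714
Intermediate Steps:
M(V) = 4*V**2 (M(V) = (2*V)*(2*V) = 4*V**2)
w(c, a) = -162/53 (w(c, a) = 162*(-1/53) = -162/53)
J = 5/2116 (J = 5/(-9 + 2125) = 5/2116 ≈ 0.0023629)
(J + 37179)/(39676 + w(-200, M(7))) = (5/2116 + 37179)/(39676 - 162/53) = 78670769/(2116*(2102666/53)) = (78670769/2116)*(53/2102666) = 4169550757/4449241256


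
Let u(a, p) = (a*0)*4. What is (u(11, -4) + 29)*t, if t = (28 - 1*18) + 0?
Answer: 290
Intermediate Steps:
t = 10 (t = (28 - 18) + 0 = 10 + 0 = 10)
u(a, p) = 0 (u(a, p) = 0*4 = 0)
(u(11, -4) + 29)*t = (0 + 29)*10 = 29*10 = 290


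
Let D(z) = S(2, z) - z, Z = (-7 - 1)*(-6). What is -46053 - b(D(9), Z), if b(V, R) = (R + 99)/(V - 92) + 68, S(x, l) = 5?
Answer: -1475823/32 ≈ -46120.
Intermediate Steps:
Z = 48 (Z = -8*(-6) = 48)
D(z) = 5 - z
b(V, R) = 68 + (99 + R)/(-92 + V) (b(V, R) = (99 + R)/(-92 + V) + 68 = 68 + (99 + R)/(-92 + V))
-46053 - b(D(9), Z) = -46053 - (-6157 + 48 + 68*(5 - 1*9))/(-92 + (5 - 1*9)) = -46053 - (-6157 + 48 + 68*(5 - 9))/(-92 + (5 - 9)) = -46053 - (-6157 + 48 + 68*(-4))/(-92 - 4) = -46053 - (-6157 + 48 - 272)/(-96) = -46053 - (-1)*(-6381)/96 = -46053 - 1*2127/32 = -46053 - 2127/32 = -1475823/32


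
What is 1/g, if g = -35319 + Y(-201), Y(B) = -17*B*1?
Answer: -1/31902 ≈ -3.1346e-5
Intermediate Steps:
Y(B) = -17*B
g = -31902 (g = -35319 - 17*(-201) = -35319 + 3417 = -31902)
1/g = 1/(-31902) = -1/31902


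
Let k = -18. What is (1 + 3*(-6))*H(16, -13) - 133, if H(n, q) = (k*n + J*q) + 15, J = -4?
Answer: 3624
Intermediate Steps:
H(n, q) = 15 - 18*n - 4*q (H(n, q) = (-18*n - 4*q) + 15 = 15 - 18*n - 4*q)
(1 + 3*(-6))*H(16, -13) - 133 = (1 + 3*(-6))*(15 - 18*16 - 4*(-13)) - 133 = (1 - 18)*(15 - 288 + 52) - 133 = -17*(-221) - 133 = 3757 - 133 = 3624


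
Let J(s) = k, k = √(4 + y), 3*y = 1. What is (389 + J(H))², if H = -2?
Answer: (1167 + √39)²/9 ≈ 1.5295e+5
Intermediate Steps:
y = ⅓ (y = (⅓)*1 = ⅓ ≈ 0.33333)
k = √39/3 (k = √(4 + ⅓) = √(13/3) = √39/3 ≈ 2.0817)
J(s) = √39/3
(389 + J(H))² = (389 + √39/3)²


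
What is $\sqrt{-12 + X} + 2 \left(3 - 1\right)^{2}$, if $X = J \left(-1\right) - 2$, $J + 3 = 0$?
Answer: $8 + i \sqrt{11} \approx 8.0 + 3.3166 i$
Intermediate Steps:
$J = -3$ ($J = -3 + 0 = -3$)
$X = 1$ ($X = \left(-3\right) \left(-1\right) - 2 = 3 - 2 = 1$)
$\sqrt{-12 + X} + 2 \left(3 - 1\right)^{2} = \sqrt{-12 + 1} + 2 \left(3 - 1\right)^{2} = \sqrt{-11} + 2 \cdot 2^{2} = i \sqrt{11} + 2 \cdot 4 = i \sqrt{11} + 8 = 8 + i \sqrt{11}$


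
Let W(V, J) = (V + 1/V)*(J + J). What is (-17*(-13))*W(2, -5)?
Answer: -5525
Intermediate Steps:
W(V, J) = 2*J*(V + 1/V) (W(V, J) = (V + 1/V)*(2*J) = 2*J*(V + 1/V))
(-17*(-13))*W(2, -5) = (-17*(-13))*(2*(-5)*(1 + 2²)/2) = 221*(2*(-5)*(½)*(1 + 4)) = 221*(2*(-5)*(½)*5) = 221*(-25) = -5525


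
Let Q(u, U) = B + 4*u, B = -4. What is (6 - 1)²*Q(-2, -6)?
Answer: -300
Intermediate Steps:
Q(u, U) = -4 + 4*u
(6 - 1)²*Q(-2, -6) = (6 - 1)²*(-4 + 4*(-2)) = 5²*(-4 - 8) = 25*(-12) = -300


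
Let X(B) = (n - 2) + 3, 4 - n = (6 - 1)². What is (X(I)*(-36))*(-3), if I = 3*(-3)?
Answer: -2160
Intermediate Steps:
I = -9
n = -21 (n = 4 - (6 - 1)² = 4 - 1*5² = 4 - 1*25 = 4 - 25 = -21)
X(B) = -20 (X(B) = (-21 - 2) + 3 = -23 + 3 = -20)
(X(I)*(-36))*(-3) = -20*(-36)*(-3) = 720*(-3) = -2160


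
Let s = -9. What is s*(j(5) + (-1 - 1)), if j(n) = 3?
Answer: -9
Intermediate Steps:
s*(j(5) + (-1 - 1)) = -9*(3 + (-1 - 1)) = -9*(3 - 2) = -9*1 = -9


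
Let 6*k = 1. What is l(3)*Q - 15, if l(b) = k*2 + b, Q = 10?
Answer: 55/3 ≈ 18.333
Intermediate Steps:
k = 1/6 (k = (1/6)*1 = 1/6 ≈ 0.16667)
l(b) = 1/3 + b (l(b) = (1/6)*2 + b = 1/3 + b)
l(3)*Q - 15 = (1/3 + 3)*10 - 15 = (10/3)*10 - 15 = 100/3 - 15 = 55/3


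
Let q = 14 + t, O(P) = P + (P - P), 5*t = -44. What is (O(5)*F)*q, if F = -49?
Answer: -1274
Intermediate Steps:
t = -44/5 (t = (1/5)*(-44) = -44/5 ≈ -8.8000)
O(P) = P (O(P) = P + 0 = P)
q = 26/5 (q = 14 - 44/5 = 26/5 ≈ 5.2000)
(O(5)*F)*q = (5*(-49))*(26/5) = -245*26/5 = -1274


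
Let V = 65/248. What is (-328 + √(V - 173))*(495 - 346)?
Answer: -48872 + 149*I*√2656018/124 ≈ -48872.0 + 1958.3*I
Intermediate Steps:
V = 65/248 (V = 65*(1/248) = 65/248 ≈ 0.26210)
(-328 + √(V - 173))*(495 - 346) = (-328 + √(65/248 - 173))*(495 - 346) = (-328 + √(-42839/248))*149 = (-328 + I*√2656018/124)*149 = -48872 + 149*I*√2656018/124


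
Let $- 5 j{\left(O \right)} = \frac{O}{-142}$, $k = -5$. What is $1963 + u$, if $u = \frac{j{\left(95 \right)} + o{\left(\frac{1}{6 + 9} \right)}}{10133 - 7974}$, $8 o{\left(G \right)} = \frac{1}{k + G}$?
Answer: $\frac{178136538303}{90747088} \approx 1963.0$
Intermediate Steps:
$j{\left(O \right)} = \frac{O}{710}$ ($j{\left(O \right)} = - \frac{O \frac{1}{-142}}{5} = - \frac{O \left(- \frac{1}{142}\right)}{5} = - \frac{\left(- \frac{1}{142}\right) O}{5} = \frac{O}{710}$)
$o{\left(G \right)} = \frac{1}{8 \left(-5 + G\right)}$
$u = \frac{4559}{90747088}$ ($u = \frac{\frac{1}{710} \cdot 95 + \frac{1}{8 \left(-5 + \frac{1}{6 + 9}\right)}}{10133 - 7974} = \frac{\frac{19}{142} + \frac{1}{8 \left(-5 + \frac{1}{15}\right)}}{2159} = \left(\frac{19}{142} + \frac{1}{8 \left(-5 + \frac{1}{15}\right)}\right) \frac{1}{2159} = \left(\frac{19}{142} + \frac{1}{8 \left(- \frac{74}{15}\right)}\right) \frac{1}{2159} = \left(\frac{19}{142} + \frac{1}{8} \left(- \frac{15}{74}\right)\right) \frac{1}{2159} = \left(\frac{19}{142} - \frac{15}{592}\right) \frac{1}{2159} = \frac{4559}{42032} \cdot \frac{1}{2159} = \frac{4559}{90747088} \approx 5.0239 \cdot 10^{-5}$)
$1963 + u = 1963 + \frac{4559}{90747088} = \frac{178136538303}{90747088}$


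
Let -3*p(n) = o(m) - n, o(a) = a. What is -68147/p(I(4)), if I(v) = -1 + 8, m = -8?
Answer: -68147/5 ≈ -13629.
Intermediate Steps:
I(v) = 7
p(n) = 8/3 + n/3 (p(n) = -(-8 - n)/3 = 8/3 + n/3)
-68147/p(I(4)) = -68147/(8/3 + (⅓)*7) = -68147/(8/3 + 7/3) = -68147/5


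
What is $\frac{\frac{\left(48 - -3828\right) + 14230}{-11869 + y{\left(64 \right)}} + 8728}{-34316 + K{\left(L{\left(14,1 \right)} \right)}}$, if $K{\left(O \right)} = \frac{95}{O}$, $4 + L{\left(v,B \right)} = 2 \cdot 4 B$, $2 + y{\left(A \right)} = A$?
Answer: $- \frac{412133560}{1619554383} \approx -0.25447$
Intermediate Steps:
$y{\left(A \right)} = -2 + A$
$L{\left(v,B \right)} = -4 + 8 B$ ($L{\left(v,B \right)} = -4 + 2 \cdot 4 B = -4 + 8 B$)
$\frac{\frac{\left(48 - -3828\right) + 14230}{-11869 + y{\left(64 \right)}} + 8728}{-34316 + K{\left(L{\left(14,1 \right)} \right)}} = \frac{\frac{\left(48 - -3828\right) + 14230}{-11869 + \left(-2 + 64\right)} + 8728}{-34316 + \frac{95}{-4 + 8 \cdot 1}} = \frac{\frac{\left(48 + 3828\right) + 14230}{-11869 + 62} + 8728}{-34316 + \frac{95}{-4 + 8}} = \frac{\frac{3876 + 14230}{-11807} + 8728}{-34316 + \frac{95}{4}} = \frac{18106 \left(- \frac{1}{11807}\right) + 8728}{-34316 + 95 \cdot \frac{1}{4}} = \frac{- \frac{18106}{11807} + 8728}{-34316 + \frac{95}{4}} = \frac{103033390}{11807 \left(- \frac{137169}{4}\right)} = \frac{103033390}{11807} \left(- \frac{4}{137169}\right) = - \frac{412133560}{1619554383}$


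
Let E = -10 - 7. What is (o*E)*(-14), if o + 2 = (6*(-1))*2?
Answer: -3332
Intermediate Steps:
o = -14 (o = -2 + (6*(-1))*2 = -2 - 6*2 = -2 - 12 = -14)
E = -17
(o*E)*(-14) = -14*(-17)*(-14) = 238*(-14) = -3332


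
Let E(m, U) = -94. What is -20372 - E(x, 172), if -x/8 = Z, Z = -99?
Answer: -20278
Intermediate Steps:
x = 792 (x = -8*(-99) = 792)
-20372 - E(x, 172) = -20372 - 1*(-94) = -20372 + 94 = -20278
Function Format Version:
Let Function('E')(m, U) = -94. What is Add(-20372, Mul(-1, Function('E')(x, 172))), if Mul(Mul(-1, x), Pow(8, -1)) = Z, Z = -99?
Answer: -20278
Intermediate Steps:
x = 792 (x = Mul(-8, -99) = 792)
Add(-20372, Mul(-1, Function('E')(x, 172))) = Add(-20372, Mul(-1, -94)) = Add(-20372, 94) = -20278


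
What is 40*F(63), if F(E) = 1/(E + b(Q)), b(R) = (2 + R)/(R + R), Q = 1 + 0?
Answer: 80/129 ≈ 0.62016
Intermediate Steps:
Q = 1
b(R) = (2 + R)/(2*R) (b(R) = (2 + R)/((2*R)) = (2 + R)*(1/(2*R)) = (2 + R)/(2*R))
F(E) = 1/(3/2 + E) (F(E) = 1/(E + (½)*(2 + 1)/1) = 1/(E + (½)*1*3) = 1/(E + 3/2) = 1/(3/2 + E))
40*F(63) = 40*(2/(3 + 2*63)) = 40*(2/(3 + 126)) = 40*(2/129) = 80/129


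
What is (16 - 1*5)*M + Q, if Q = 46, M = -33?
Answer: -317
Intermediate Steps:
(16 - 1*5)*M + Q = (16 - 1*5)*(-33) + 46 = (16 - 5)*(-33) + 46 = 11*(-33) + 46 = -363 + 46 = -317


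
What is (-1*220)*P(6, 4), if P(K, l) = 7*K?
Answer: -9240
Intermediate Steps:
(-1*220)*P(6, 4) = (-1*220)*(7*6) = -220*42 = -9240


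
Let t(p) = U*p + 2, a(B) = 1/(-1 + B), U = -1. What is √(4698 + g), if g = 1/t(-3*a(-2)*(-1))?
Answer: √42285/3 ≈ 68.544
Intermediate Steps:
t(p) = 2 - p (t(p) = -p + 2 = 2 - p)
g = ⅓ (g = 1/(2 - (-3/(-1 - 2))*(-1)) = 1/(2 - (-3/(-3))*(-1)) = 1/(2 - (-3*(-⅓))*(-1)) = 1/(2 - (-1)) = 1/(2 - 1*(-1)) = 1/(2 + 1) = 1/3 = ⅓ ≈ 0.33333)
√(4698 + g) = √(4698 + ⅓) = √(14095/3) = √42285/3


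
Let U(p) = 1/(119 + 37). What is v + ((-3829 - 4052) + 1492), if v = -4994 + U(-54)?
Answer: -1775747/156 ≈ -11383.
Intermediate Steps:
U(p) = 1/156
v = -779063/156 (v = -4994 + 1/156 = -779063/156 ≈ -4994.0)
v + ((-3829 - 4052) + 1492) = -779063/156 + ((-3829 - 4052) + 1492) = -779063/156 + (-7881 + 1492) = -779063/156 - 6389 = -1775747/156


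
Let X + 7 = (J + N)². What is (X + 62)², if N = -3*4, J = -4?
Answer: 96721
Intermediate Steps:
N = -12
X = 249 (X = -7 + (-4 - 12)² = -7 + (-16)² = -7 + 256 = 249)
(X + 62)² = (249 + 62)² = 311² = 96721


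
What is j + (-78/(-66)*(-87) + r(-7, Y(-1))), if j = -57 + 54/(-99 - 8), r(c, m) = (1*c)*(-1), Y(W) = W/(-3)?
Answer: -180461/1177 ≈ -153.32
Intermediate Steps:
Y(W) = -W/3 (Y(W) = W*(-⅓) = -W/3)
r(c, m) = -c (r(c, m) = c*(-1) = -c)
j = -6153/107 (j = -57 + 54/(-107) = -57 + 54*(-1/107) = -57 - 54/107 = -6153/107 ≈ -57.505)
j + (-78/(-66)*(-87) + r(-7, Y(-1))) = -6153/107 + (-78/(-66)*(-87) - 1*(-7)) = -6153/107 + (-78*(-1/66)*(-87) + 7) = -6153/107 + ((13/11)*(-87) + 7) = -6153/107 + (-1131/11 + 7) = -6153/107 - 1054/11 = -180461/1177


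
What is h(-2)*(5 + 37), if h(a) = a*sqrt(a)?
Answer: -84*I*sqrt(2) ≈ -118.79*I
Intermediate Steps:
h(a) = a**(3/2)
h(-2)*(5 + 37) = (-2)**(3/2)*(5 + 37) = -2*I*sqrt(2)*42 = -84*I*sqrt(2)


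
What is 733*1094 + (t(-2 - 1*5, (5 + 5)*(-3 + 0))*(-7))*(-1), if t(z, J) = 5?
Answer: 801937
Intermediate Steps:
733*1094 + (t(-2 - 1*5, (5 + 5)*(-3 + 0))*(-7))*(-1) = 733*1094 + (5*(-7))*(-1) = 801902 - 35*(-1) = 801902 + 35 = 801937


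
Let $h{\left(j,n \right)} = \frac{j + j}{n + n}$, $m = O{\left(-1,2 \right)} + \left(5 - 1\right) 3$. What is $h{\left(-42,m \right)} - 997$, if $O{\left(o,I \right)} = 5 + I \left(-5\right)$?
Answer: $-1003$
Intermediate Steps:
$O{\left(o,I \right)} = 5 - 5 I$
$m = 7$ ($m = \left(5 - 10\right) + \left(5 - 1\right) 3 = \left(5 - 10\right) + 4 \cdot 3 = -5 + 12 = 7$)
$h{\left(j,n \right)} = \frac{j}{n}$ ($h{\left(j,n \right)} = \frac{2 j}{2 n} = 2 j \frac{1}{2 n} = \frac{j}{n}$)
$h{\left(-42,m \right)} - 997 = - \frac{42}{7} - 997 = \left(-42\right) \frac{1}{7} - 997 = -6 - 997 = -1003$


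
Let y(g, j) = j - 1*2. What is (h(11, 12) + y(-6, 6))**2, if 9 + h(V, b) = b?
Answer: 49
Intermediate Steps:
h(V, b) = -9 + b
y(g, j) = -2 + j (y(g, j) = j - 2 = -2 + j)
(h(11, 12) + y(-6, 6))**2 = ((-9 + 12) + (-2 + 6))**2 = (3 + 4)**2 = 7**2 = 49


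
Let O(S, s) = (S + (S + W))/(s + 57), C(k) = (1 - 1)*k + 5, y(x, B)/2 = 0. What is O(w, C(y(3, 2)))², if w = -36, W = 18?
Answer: 729/961 ≈ 0.75858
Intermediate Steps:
y(x, B) = 0 (y(x, B) = 2*0 = 0)
C(k) = 5 (C(k) = 0*k + 5 = 0 + 5 = 5)
O(S, s) = (18 + 2*S)/(57 + s) (O(S, s) = (S + (S + 18))/(s + 57) = (S + (18 + S))/(57 + s) = (18 + 2*S)/(57 + s))
O(w, C(y(3, 2)))² = (2*(9 - 36)/(57 + 5))² = (2*(-27)/62)² = (2*(1/62)*(-27))² = (-27/31)² = 729/961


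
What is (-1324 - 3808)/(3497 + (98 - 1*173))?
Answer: -2566/1711 ≈ -1.4997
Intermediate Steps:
(-1324 - 3808)/(3497 + (98 - 1*173)) = -5132/(3497 + (98 - 173)) = -5132/(3497 - 75) = -5132/3422 = -5132*1/3422 = -2566/1711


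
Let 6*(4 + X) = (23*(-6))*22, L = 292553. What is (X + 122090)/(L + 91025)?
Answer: 60790/191789 ≈ 0.31696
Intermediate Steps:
X = -510 (X = -4 + ((23*(-6))*22)/6 = -4 + (-138*22)/6 = -4 + (⅙)*(-3036) = -4 - 506 = -510)
(X + 122090)/(L + 91025) = (-510 + 122090)/(292553 + 91025) = 121580/383578 = 121580*(1/383578) = 60790/191789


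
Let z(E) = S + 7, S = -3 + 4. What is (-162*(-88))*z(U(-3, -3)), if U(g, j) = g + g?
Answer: 114048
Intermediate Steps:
S = 1
U(g, j) = 2*g
z(E) = 8 (z(E) = 1 + 7 = 8)
(-162*(-88))*z(U(-3, -3)) = -162*(-88)*8 = 14256*8 = 114048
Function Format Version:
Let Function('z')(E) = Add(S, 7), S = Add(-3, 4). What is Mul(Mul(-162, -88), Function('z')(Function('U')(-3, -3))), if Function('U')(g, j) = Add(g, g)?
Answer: 114048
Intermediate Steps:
S = 1
Function('U')(g, j) = Mul(2, g)
Function('z')(E) = 8 (Function('z')(E) = Add(1, 7) = 8)
Mul(Mul(-162, -88), Function('z')(Function('U')(-3, -3))) = Mul(Mul(-162, -88), 8) = Mul(14256, 8) = 114048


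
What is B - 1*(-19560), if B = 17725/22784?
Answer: 445672765/22784 ≈ 19561.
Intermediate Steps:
B = 17725/22784 (B = 17725*(1/22784) = 17725/22784 ≈ 0.77796)
B - 1*(-19560) = 17725/22784 - 1*(-19560) = 17725/22784 + 19560 = 445672765/22784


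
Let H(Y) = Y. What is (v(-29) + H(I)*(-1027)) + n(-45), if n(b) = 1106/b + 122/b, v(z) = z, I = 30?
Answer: -1388983/45 ≈ -30866.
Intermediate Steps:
n(b) = 1228/b
(v(-29) + H(I)*(-1027)) + n(-45) = (-29 + 30*(-1027)) + 1228/(-45) = (-29 - 30810) + 1228*(-1/45) = -30839 - 1228/45 = -1388983/45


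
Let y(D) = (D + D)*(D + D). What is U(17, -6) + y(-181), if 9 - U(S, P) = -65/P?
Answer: 786253/6 ≈ 1.3104e+5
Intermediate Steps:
U(S, P) = 9 + 65/P (U(S, P) = 9 - (-65)/P = 9 + 65/P)
y(D) = 4*D² (y(D) = (2*D)*(2*D) = 4*D²)
U(17, -6) + y(-181) = (9 + 65/(-6)) + 4*(-181)² = (9 + 65*(-⅙)) + 4*32761 = (9 - 65/6) + 131044 = -11/6 + 131044 = 786253/6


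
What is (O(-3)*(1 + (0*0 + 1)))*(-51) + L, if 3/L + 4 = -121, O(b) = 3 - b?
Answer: -76503/125 ≈ -612.02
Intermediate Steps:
L = -3/125 (L = 3/(-4 - 121) = 3/(-125) = 3*(-1/125) = -3/125 ≈ -0.024000)
(O(-3)*(1 + (0*0 + 1)))*(-51) + L = ((3 - 1*(-3))*(1 + (0*0 + 1)))*(-51) - 3/125 = ((3 + 3)*(1 + (0 + 1)))*(-51) - 3/125 = (6*(1 + 1))*(-51) - 3/125 = (6*2)*(-51) - 3/125 = 12*(-51) - 3/125 = -612 - 3/125 = -76503/125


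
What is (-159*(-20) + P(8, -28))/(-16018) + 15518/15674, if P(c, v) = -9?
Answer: 99432535/125533066 ≈ 0.79208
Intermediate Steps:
(-159*(-20) + P(8, -28))/(-16018) + 15518/15674 = (-159*(-20) - 9)/(-16018) + 15518/15674 = (3180 - 9)*(-1/16018) + 15518*(1/15674) = 3171*(-1/16018) + 7759/7837 = -3171/16018 + 7759/7837 = 99432535/125533066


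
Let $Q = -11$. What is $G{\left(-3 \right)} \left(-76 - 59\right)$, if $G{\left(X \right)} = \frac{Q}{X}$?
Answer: $-495$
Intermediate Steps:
$G{\left(X \right)} = - \frac{11}{X}$
$G{\left(-3 \right)} \left(-76 - 59\right) = - \frac{11}{-3} \left(-76 - 59\right) = \left(-11\right) \left(- \frac{1}{3}\right) \left(-135\right) = \frac{11}{3} \left(-135\right) = -495$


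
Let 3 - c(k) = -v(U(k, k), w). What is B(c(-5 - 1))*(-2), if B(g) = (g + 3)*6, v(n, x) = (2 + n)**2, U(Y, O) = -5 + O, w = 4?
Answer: -1044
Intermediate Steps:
c(k) = 3 + (-3 + k)**2 (c(k) = 3 - (-1)*(2 + (-5 + k))**2 = 3 - (-1)*(-3 + k)**2 = 3 + (-3 + k)**2)
B(g) = 18 + 6*g (B(g) = (3 + g)*6 = 18 + 6*g)
B(c(-5 - 1))*(-2) = (18 + 6*(3 + (-3 + (-5 - 1))**2))*(-2) = (18 + 6*(3 + (-3 - 6)**2))*(-2) = (18 + 6*(3 + (-9)**2))*(-2) = (18 + 6*(3 + 81))*(-2) = (18 + 6*84)*(-2) = (18 + 504)*(-2) = 522*(-2) = -1044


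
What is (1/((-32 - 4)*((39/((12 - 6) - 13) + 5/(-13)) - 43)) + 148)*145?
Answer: 688353599/32076 ≈ 21460.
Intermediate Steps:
(1/((-32 - 4)*((39/((12 - 6) - 13) + 5/(-13)) - 43)) + 148)*145 = (1/(-36*((39/(6 - 13) + 5*(-1/13)) - 43)) + 148)*145 = (1/(-36*((39/(-7) - 5/13) - 43)) + 148)*145 = (1/(-36*((39*(-⅐) - 5/13) - 43)) + 148)*145 = (1/(-36*((-39/7 - 5/13) - 43)) + 148)*145 = (1/(-36*(-542/91 - 43)) + 148)*145 = (1/(-36*(-4455/91)) + 148)*145 = (1/(160380/91) + 148)*145 = (91/160380 + 148)*145 = (23736331/160380)*145 = 688353599/32076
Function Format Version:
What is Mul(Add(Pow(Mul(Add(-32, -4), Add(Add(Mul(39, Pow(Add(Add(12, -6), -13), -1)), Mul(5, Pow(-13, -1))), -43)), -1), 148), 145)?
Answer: Rational(688353599, 32076) ≈ 21460.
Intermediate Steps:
Mul(Add(Pow(Mul(Add(-32, -4), Add(Add(Mul(39, Pow(Add(Add(12, -6), -13), -1)), Mul(5, Pow(-13, -1))), -43)), -1), 148), 145) = Mul(Add(Pow(Mul(-36, Add(Add(Mul(39, Pow(Add(6, -13), -1)), Mul(5, Rational(-1, 13))), -43)), -1), 148), 145) = Mul(Add(Pow(Mul(-36, Add(Add(Mul(39, Pow(-7, -1)), Rational(-5, 13)), -43)), -1), 148), 145) = Mul(Add(Pow(Mul(-36, Add(Add(Mul(39, Rational(-1, 7)), Rational(-5, 13)), -43)), -1), 148), 145) = Mul(Add(Pow(Mul(-36, Add(Add(Rational(-39, 7), Rational(-5, 13)), -43)), -1), 148), 145) = Mul(Add(Pow(Mul(-36, Add(Rational(-542, 91), -43)), -1), 148), 145) = Mul(Add(Pow(Mul(-36, Rational(-4455, 91)), -1), 148), 145) = Mul(Add(Pow(Rational(160380, 91), -1), 148), 145) = Mul(Add(Rational(91, 160380), 148), 145) = Mul(Rational(23736331, 160380), 145) = Rational(688353599, 32076)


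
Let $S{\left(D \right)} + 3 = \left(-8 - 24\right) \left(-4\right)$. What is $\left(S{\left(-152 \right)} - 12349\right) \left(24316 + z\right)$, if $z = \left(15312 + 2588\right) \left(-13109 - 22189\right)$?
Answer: $7723244022016$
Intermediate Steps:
$z = -631834200$ ($z = 17900 \left(-35298\right) = -631834200$)
$S{\left(D \right)} = 125$ ($S{\left(D \right)} = -3 + \left(-8 - 24\right) \left(-4\right) = -3 - -128 = -3 + 128 = 125$)
$\left(S{\left(-152 \right)} - 12349\right) \left(24316 + z\right) = \left(125 - 12349\right) \left(24316 - 631834200\right) = \left(-12224\right) \left(-631809884\right) = 7723244022016$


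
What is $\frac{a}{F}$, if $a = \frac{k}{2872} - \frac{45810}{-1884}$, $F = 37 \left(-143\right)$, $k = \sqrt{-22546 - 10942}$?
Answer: $- \frac{7635}{1661374} - \frac{i \sqrt{2093}}{3798938} \approx -0.0045956 - 1.2043 \cdot 10^{-5} i$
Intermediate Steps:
$k = 4 i \sqrt{2093}$ ($k = \sqrt{-33488} = 4 i \sqrt{2093} \approx 183.0 i$)
$F = -5291$
$a = \frac{7635}{314} + \frac{i \sqrt{2093}}{718}$ ($a = \frac{4 i \sqrt{2093}}{2872} - \frac{45810}{-1884} = 4 i \sqrt{2093} \cdot \frac{1}{2872} - - \frac{7635}{314} = \frac{i \sqrt{2093}}{718} + \frac{7635}{314} = \frac{7635}{314} + \frac{i \sqrt{2093}}{718} \approx 24.315 + 0.063718 i$)
$\frac{a}{F} = \frac{\frac{7635}{314} + \frac{i \sqrt{2093}}{718}}{-5291} = \left(\frac{7635}{314} + \frac{i \sqrt{2093}}{718}\right) \left(- \frac{1}{5291}\right) = - \frac{7635}{1661374} - \frac{i \sqrt{2093}}{3798938}$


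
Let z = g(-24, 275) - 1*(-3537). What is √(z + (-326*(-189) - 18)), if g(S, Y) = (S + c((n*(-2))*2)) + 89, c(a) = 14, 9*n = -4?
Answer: 2*√16303 ≈ 255.37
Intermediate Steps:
n = -4/9 (n = (⅑)*(-4) = -4/9 ≈ -0.44444)
g(S, Y) = 103 + S (g(S, Y) = (S + 14) + 89 = (14 + S) + 89 = 103 + S)
z = 3616 (z = (103 - 24) - 1*(-3537) = 79 + 3537 = 3616)
√(z + (-326*(-189) - 18)) = √(3616 + (-326*(-189) - 18)) = √(3616 + (61614 - 18)) = √(3616 + 61596) = √65212 = 2*√16303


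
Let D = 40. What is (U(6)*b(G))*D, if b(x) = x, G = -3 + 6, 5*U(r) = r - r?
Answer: 0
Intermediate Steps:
U(r) = 0 (U(r) = (r - r)/5 = (⅕)*0 = 0)
G = 3
(U(6)*b(G))*D = (0*3)*40 = 0*40 = 0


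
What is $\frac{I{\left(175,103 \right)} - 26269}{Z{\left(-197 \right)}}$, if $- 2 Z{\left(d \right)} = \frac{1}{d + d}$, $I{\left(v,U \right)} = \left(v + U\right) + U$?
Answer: $-20399744$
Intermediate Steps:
$I{\left(v,U \right)} = v + 2 U$ ($I{\left(v,U \right)} = \left(U + v\right) + U = v + 2 U$)
$Z{\left(d \right)} = - \frac{1}{4 d}$ ($Z{\left(d \right)} = - \frac{1}{2 \left(d + d\right)} = - \frac{1}{2 \cdot 2 d} = - \frac{\frac{1}{2} \frac{1}{d}}{2} = - \frac{1}{4 d}$)
$\frac{I{\left(175,103 \right)} - 26269}{Z{\left(-197 \right)}} = \frac{\left(175 + 2 \cdot 103\right) - 26269}{\left(- \frac{1}{4}\right) \frac{1}{-197}} = \frac{\left(175 + 206\right) - 26269}{\left(- \frac{1}{4}\right) \left(- \frac{1}{197}\right)} = \left(381 - 26269\right) \frac{1}{\frac{1}{788}} = \left(-25888\right) 788 = -20399744$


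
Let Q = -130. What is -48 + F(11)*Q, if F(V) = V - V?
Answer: -48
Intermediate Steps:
F(V) = 0
-48 + F(11)*Q = -48 + 0*(-130) = -48 + 0 = -48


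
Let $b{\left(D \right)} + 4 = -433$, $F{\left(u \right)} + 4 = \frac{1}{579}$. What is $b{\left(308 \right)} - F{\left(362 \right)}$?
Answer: $- \frac{250708}{579} \approx -433.0$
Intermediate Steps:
$F{\left(u \right)} = - \frac{2315}{579}$ ($F{\left(u \right)} = -4 + \frac{1}{579} = - \frac{2315}{579}$)
$b{\left(D \right)} = -437$ ($b{\left(D \right)} = -4 - 433 = -437$)
$b{\left(308 \right)} - F{\left(362 \right)} = -437 - - \frac{2315}{579} = -437 + \frac{2315}{579} = - \frac{250708}{579}$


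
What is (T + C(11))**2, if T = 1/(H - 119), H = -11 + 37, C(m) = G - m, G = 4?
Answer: 425104/8649 ≈ 49.151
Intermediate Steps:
C(m) = 4 - m
H = 26
T = -1/93 (T = 1/(26 - 119) = 1/(-93) = -1/93 ≈ -0.010753)
(T + C(11))**2 = (-1/93 + (4 - 1*11))**2 = (-1/93 + (4 - 11))**2 = (-1/93 - 7)**2 = (-652/93)**2 = 425104/8649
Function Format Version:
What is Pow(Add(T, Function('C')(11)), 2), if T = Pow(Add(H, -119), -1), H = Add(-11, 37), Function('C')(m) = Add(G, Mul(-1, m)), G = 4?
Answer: Rational(425104, 8649) ≈ 49.151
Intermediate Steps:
Function('C')(m) = Add(4, Mul(-1, m))
H = 26
T = Rational(-1, 93) (T = Pow(Add(26, -119), -1) = Pow(-93, -1) = Rational(-1, 93) ≈ -0.010753)
Pow(Add(T, Function('C')(11)), 2) = Pow(Add(Rational(-1, 93), Add(4, Mul(-1, 11))), 2) = Pow(Add(Rational(-1, 93), Add(4, -11)), 2) = Pow(Add(Rational(-1, 93), -7), 2) = Pow(Rational(-652, 93), 2) = Rational(425104, 8649)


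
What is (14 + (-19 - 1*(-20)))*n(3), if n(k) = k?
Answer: 45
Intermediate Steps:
(14 + (-19 - 1*(-20)))*n(3) = (14 + (-19 - 1*(-20)))*3 = (14 + (-19 + 20))*3 = (14 + 1)*3 = 15*3 = 45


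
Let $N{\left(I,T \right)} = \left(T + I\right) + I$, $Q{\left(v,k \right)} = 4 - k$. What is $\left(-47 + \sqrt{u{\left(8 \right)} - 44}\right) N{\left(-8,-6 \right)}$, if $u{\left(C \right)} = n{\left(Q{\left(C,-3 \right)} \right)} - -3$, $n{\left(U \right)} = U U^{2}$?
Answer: $1034 - 22 \sqrt{302} \approx 651.68$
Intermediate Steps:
$N{\left(I,T \right)} = T + 2 I$ ($N{\left(I,T \right)} = \left(I + T\right) + I = T + 2 I$)
$n{\left(U \right)} = U^{3}$
$u{\left(C \right)} = 346$ ($u{\left(C \right)} = \left(4 - -3\right)^{3} - -3 = \left(4 + 3\right)^{3} + 3 = 7^{3} + 3 = 343 + 3 = 346$)
$\left(-47 + \sqrt{u{\left(8 \right)} - 44}\right) N{\left(-8,-6 \right)} = \left(-47 + \sqrt{346 - 44}\right) \left(-6 + 2 \left(-8\right)\right) = \left(-47 + \sqrt{302}\right) \left(-6 - 16\right) = \left(-47 + \sqrt{302}\right) \left(-22\right) = 1034 - 22 \sqrt{302}$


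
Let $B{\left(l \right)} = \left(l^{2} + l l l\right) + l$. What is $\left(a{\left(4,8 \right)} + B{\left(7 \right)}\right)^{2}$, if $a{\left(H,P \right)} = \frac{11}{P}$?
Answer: $\frac{10259209}{64} \approx 1.603 \cdot 10^{5}$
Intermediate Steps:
$B{\left(l \right)} = l + l^{2} + l^{3}$ ($B{\left(l \right)} = \left(l^{2} + l^{2} l\right) + l = \left(l^{2} + l^{3}\right) + l = l + l^{2} + l^{3}$)
$\left(a{\left(4,8 \right)} + B{\left(7 \right)}\right)^{2} = \left(\frac{11}{8} + 7 \left(1 + 7 + 7^{2}\right)\right)^{2} = \left(11 \cdot \frac{1}{8} + 7 \left(1 + 7 + 49\right)\right)^{2} = \left(\frac{11}{8} + 7 \cdot 57\right)^{2} = \left(\frac{11}{8} + 399\right)^{2} = \left(\frac{3203}{8}\right)^{2} = \frac{10259209}{64}$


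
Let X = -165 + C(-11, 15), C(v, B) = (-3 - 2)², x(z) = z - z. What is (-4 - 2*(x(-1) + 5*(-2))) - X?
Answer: 156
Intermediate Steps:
x(z) = 0
C(v, B) = 25 (C(v, B) = (-5)² = 25)
X = -140 (X = -165 + 25 = -140)
(-4 - 2*(x(-1) + 5*(-2))) - X = (-4 - 2*(0 + 5*(-2))) - 1*(-140) = (-4 - 2*(0 - 10)) + 140 = (-4 - 2*(-10)) + 140 = (-4 + 20) + 140 = 16 + 140 = 156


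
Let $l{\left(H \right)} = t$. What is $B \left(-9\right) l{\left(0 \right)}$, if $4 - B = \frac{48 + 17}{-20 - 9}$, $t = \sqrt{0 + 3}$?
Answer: $- \frac{1629 \sqrt{3}}{29} \approx -97.293$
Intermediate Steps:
$t = \sqrt{3} \approx 1.732$
$B = \frac{181}{29}$ ($B = 4 - \frac{48 + 17}{-20 - 9} = 4 - \frac{65}{-29} = 4 - 65 \left(- \frac{1}{29}\right) = 4 - - \frac{65}{29} = 4 + \frac{65}{29} = \frac{181}{29} \approx 6.2414$)
$l{\left(H \right)} = \sqrt{3}$
$B \left(-9\right) l{\left(0 \right)} = \frac{181}{29} \left(-9\right) \sqrt{3} = - \frac{1629 \sqrt{3}}{29}$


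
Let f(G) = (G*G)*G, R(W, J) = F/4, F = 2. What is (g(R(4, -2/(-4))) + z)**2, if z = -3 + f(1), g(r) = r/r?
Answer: 1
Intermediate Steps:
R(W, J) = 1/2 (R(W, J) = 2/4 = 2*(1/4) = 1/2)
f(G) = G**3 (f(G) = G**2*G = G**3)
g(r) = 1
z = -2 (z = -3 + 1**3 = -3 + 1 = -2)
(g(R(4, -2/(-4))) + z)**2 = (1 - 2)**2 = (-1)**2 = 1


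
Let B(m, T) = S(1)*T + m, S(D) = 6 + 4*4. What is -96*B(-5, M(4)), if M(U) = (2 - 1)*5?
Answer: -10080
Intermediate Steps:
M(U) = 5 (M(U) = 1*5 = 5)
S(D) = 22 (S(D) = 6 + 16 = 22)
B(m, T) = m + 22*T (B(m, T) = 22*T + m = m + 22*T)
-96*B(-5, M(4)) = -96*(-5 + 22*5) = -96*(-5 + 110) = -96*105 = -10080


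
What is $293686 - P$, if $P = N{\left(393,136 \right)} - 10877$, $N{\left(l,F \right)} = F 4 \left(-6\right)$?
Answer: $307827$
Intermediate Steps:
$N{\left(l,F \right)} = - 24 F$ ($N{\left(l,F \right)} = 4 F \left(-6\right) = - 24 F$)
$P = -14141$ ($P = \left(-24\right) 136 - 10877 = -3264 - 10877 = -14141$)
$293686 - P = 293686 - -14141 = 293686 + 14141 = 307827$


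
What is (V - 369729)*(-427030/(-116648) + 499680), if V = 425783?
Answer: 816806271225545/29162 ≈ 2.8009e+10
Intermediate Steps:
(V - 369729)*(-427030/(-116648) + 499680) = (425783 - 369729)*(-427030/(-116648) + 499680) = 56054*(-427030*(-1/116648) + 499680) = 56054*(213515/58324 + 499680) = 56054*(29143549835/58324) = 816806271225545/29162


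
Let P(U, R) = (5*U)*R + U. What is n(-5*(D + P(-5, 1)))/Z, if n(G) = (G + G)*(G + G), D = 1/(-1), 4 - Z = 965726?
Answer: -48050/482861 ≈ -0.099511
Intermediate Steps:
Z = -965722 (Z = 4 - 1*965726 = 4 - 965726 = -965722)
P(U, R) = U + 5*R*U (P(U, R) = 5*R*U + U = U + 5*R*U)
D = -1
n(G) = 4*G² (n(G) = (2*G)*(2*G) = 4*G²)
n(-5*(D + P(-5, 1)))/Z = (4*(-5*(-1 - 5*(1 + 5*1)))²)/(-965722) = (4*(-5*(-1 - 5*(1 + 5)))²)*(-1/965722) = (4*(-5*(-1 - 5*6))²)*(-1/965722) = (4*(-5*(-1 - 30))²)*(-1/965722) = (4*(-5*(-31))²)*(-1/965722) = (4*155²)*(-1/965722) = (4*24025)*(-1/965722) = 96100*(-1/965722) = -48050/482861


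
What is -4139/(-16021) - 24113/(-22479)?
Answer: 479354954/360136059 ≈ 1.3310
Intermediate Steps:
-4139/(-16021) - 24113/(-22479) = -4139*(-1/16021) - 24113*(-1/22479) = 4139/16021 + 24113/22479 = 479354954/360136059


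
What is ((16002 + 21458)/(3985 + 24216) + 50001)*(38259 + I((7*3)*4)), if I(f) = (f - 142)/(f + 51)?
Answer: 7283116248308527/3807135 ≈ 1.9130e+9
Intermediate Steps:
I(f) = (-142 + f)/(51 + f)
((16002 + 21458)/(3985 + 24216) + 50001)*(38259 + I((7*3)*4)) = ((16002 + 21458)/(3985 + 24216) + 50001)*(38259 + (-142 + (7*3)*4)/(51 + (7*3)*4)) = (37460/28201 + 50001)*(38259 + (-142 + 21*4)/(51 + 21*4)) = (37460*(1/28201) + 50001)*(38259 + (-142 + 84)/(51 + 84)) = (37460/28201 + 50001)*(38259 - 58/135) = 1410115661*(38259 + (1/135)*(-58))/28201 = 1410115661*(38259 - 58/135)/28201 = (1410115661/28201)*(5164907/135) = 7283116248308527/3807135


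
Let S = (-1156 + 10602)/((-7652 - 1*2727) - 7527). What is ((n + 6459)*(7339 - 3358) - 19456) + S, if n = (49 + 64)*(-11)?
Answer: 185733919597/8953 ≈ 2.0745e+7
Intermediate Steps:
n = -1243 (n = 113*(-11) = -1243)
S = -4723/8953 (S = 9446/((-7652 - 2727) - 7527) = 9446/(-10379 - 7527) = 9446/(-17906) = 9446*(-1/17906) = -4723/8953 ≈ -0.52753)
((n + 6459)*(7339 - 3358) - 19456) + S = ((-1243 + 6459)*(7339 - 3358) - 19456) - 4723/8953 = (5216*3981 - 19456) - 4723/8953 = (20764896 - 19456) - 4723/8953 = 20745440 - 4723/8953 = 185733919597/8953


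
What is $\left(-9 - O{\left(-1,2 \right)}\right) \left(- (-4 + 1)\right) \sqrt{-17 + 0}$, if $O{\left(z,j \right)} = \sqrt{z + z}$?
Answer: $3 \sqrt{34} - 27 i \sqrt{17} \approx 17.493 - 111.32 i$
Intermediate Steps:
$O{\left(z,j \right)} = \sqrt{2} \sqrt{z}$ ($O{\left(z,j \right)} = \sqrt{2 z} = \sqrt{2} \sqrt{z}$)
$\left(-9 - O{\left(-1,2 \right)}\right) \left(- (-4 + 1)\right) \sqrt{-17 + 0} = \left(-9 - \sqrt{2} \sqrt{-1}\right) \left(- (-4 + 1)\right) \sqrt{-17 + 0} = \left(-9 - \sqrt{2} i\right) \left(\left(-1\right) \left(-3\right)\right) \sqrt{-17} = \left(-9 - i \sqrt{2}\right) 3 i \sqrt{17} = \left(-27 - 3 i \sqrt{2}\right) i \sqrt{17} = i \sqrt{17} \left(-27 - 3 i \sqrt{2}\right)$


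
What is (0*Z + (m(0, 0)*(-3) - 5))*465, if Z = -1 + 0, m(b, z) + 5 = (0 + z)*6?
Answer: 4650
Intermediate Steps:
m(b, z) = -5 + 6*z (m(b, z) = -5 + (0 + z)*6 = -5 + z*6 = -5 + 6*z)
Z = -1
(0*Z + (m(0, 0)*(-3) - 5))*465 = (0*(-1) + ((-5 + 6*0)*(-3) - 5))*465 = (0 + ((-5 + 0)*(-3) - 5))*465 = (0 + (-5*(-3) - 5))*465 = (0 + (15 - 5))*465 = (0 + 10)*465 = 10*465 = 4650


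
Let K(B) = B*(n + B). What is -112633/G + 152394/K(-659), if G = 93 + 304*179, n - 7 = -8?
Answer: -616390189/359214310 ≈ -1.7159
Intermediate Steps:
n = -1 (n = 7 - 8 = -1)
G = 54509 (G = 93 + 54416 = 54509)
K(B) = B*(-1 + B)
-112633/G + 152394/K(-659) = -112633/54509 + 152394/((-659*(-1 - 659))) = -112633*1/54509 + 152394/((-659*(-660))) = -112633/54509 + 152394/434940 = -112633/54509 + 152394*(1/434940) = -112633/54509 + 2309/6590 = -616390189/359214310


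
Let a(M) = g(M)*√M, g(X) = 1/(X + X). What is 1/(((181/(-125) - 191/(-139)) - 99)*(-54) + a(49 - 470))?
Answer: 2719848598317000/14551164329057833489 + 603781250*I*√421/14551164329057833489 ≈ 0.00018692 + 8.5138e-10*I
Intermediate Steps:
g(X) = 1/(2*X)
a(M) = 1/(2*√M) (a(M) = (1/(2*M))*√M = 1/(2*√M))
1/(((181/(-125) - 191/(-139)) - 99)*(-54) + a(49 - 470)) = 1/(((181/(-125) - 191/(-139)) - 99)*(-54) + 1/(2*√(49 - 470))) = 1/(((181*(-1/125) - 191*(-1/139)) - 99)*(-54) + 1/(2*√(-421))) = 1/(((-181/125 + 191/139) - 99)*(-54) + (-I*√421/421)/2) = 1/((-1284/17375 - 99)*(-54) - I*√421/842) = 1/(-1721409/17375*(-54) - I*√421/842) = 1/(92956086/17375 - I*√421/842)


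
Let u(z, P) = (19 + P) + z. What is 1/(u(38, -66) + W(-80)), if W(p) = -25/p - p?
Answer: 16/1141 ≈ 0.014023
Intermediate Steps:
u(z, P) = 19 + P + z
W(p) = -p - 25/p
1/(u(38, -66) + W(-80)) = 1/((19 - 66 + 38) + (-1*(-80) - 25/(-80))) = 1/(-9 + (80 - 25*(-1/80))) = 1/(-9 + (80 + 5/16)) = 1/(-9 + 1285/16) = 1/(1141/16) = 16/1141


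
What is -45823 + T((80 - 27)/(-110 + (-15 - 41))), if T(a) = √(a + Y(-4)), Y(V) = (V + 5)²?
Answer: -45823 + √18758/166 ≈ -45822.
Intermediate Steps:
Y(V) = (5 + V)²
T(a) = √(1 + a) (T(a) = √(a + (5 - 4)²) = √(a + 1²) = √(a + 1) = √(1 + a))
-45823 + T((80 - 27)/(-110 + (-15 - 41))) = -45823 + √(1 + (80 - 27)/(-110 + (-15 - 41))) = -45823 + √(1 + 53/(-110 - 56)) = -45823 + √(1 + 53/(-166)) = -45823 + √(1 + 53*(-1/166)) = -45823 + √(1 - 53/166) = -45823 + √(113/166) = -45823 + √18758/166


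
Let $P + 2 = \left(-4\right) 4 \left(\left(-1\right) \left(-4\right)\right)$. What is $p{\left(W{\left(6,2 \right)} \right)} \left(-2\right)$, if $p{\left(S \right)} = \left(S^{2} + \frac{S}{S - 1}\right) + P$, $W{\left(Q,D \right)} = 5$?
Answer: $\frac{159}{2} \approx 79.5$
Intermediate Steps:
$P = -66$ ($P = -2 + \left(-4\right) 4 \left(\left(-1\right) \left(-4\right)\right) = -2 - 64 = -66$)
$p{\left(S \right)} = -66 + S^{2} + \frac{S}{-1 + S}$ ($p{\left(S \right)} = \left(S^{2} + \frac{S}{S - 1}\right) - 66 = \left(S^{2} + \frac{S}{-1 + S}\right) - 66 = -66 + S^{2} + \frac{S}{-1 + S}$)
$p{\left(W{\left(6,2 \right)} \right)} \left(-2\right) = \frac{66 + 5^{3} - 5^{2} - 325}{-1 + 5} \left(-2\right) = \frac{66 + 125 - 25 - 325}{4} \left(-2\right) = \frac{1}{4} \left(-159\right) \left(-2\right) = \left(- \frac{159}{4}\right) \left(-2\right) = \frac{159}{2}$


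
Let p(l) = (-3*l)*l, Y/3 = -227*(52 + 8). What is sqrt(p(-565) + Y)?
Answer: I*sqrt(998535) ≈ 999.27*I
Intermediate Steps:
Y = -40860 (Y = 3*(-227*(52 + 8)) = 3*(-227*60) = 3*(-13620) = -40860)
p(l) = -3*l**2
sqrt(p(-565) + Y) = sqrt(-3*(-565)**2 - 40860) = sqrt(-3*319225 - 40860) = sqrt(-957675 - 40860) = sqrt(-998535) = I*sqrt(998535)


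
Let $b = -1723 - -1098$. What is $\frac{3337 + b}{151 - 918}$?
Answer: $- \frac{2712}{767} \approx -3.5359$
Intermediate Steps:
$b = -625$ ($b = -1723 + 1098 = -625$)
$\frac{3337 + b}{151 - 918} = \frac{3337 - 625}{151 - 918} = \frac{2712}{-767} = 2712 \left(- \frac{1}{767}\right) = - \frac{2712}{767}$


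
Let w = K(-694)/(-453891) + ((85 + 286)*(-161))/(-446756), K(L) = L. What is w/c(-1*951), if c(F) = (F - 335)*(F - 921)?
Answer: 27421411985/488167405106389632 ≈ 5.6172e-8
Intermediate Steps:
c(F) = (-921 + F)*(-335 + F) (c(F) = (-335 + F)*(-921 + F) = (-921 + F)*(-335 + F))
w = 27421411985/202778527596 (w = -694/(-453891) + ((85 + 286)*(-161))/(-446756) = -694*(-1/453891) + (371*(-161))*(-1/446756) = 694/453891 - 59731*(-1/446756) = 694/453891 + 59731/446756 = 27421411985/202778527596 ≈ 0.13523)
w/c(-1*951) = 27421411985/(202778527596*(308535 + (-1*951)² - (-1256)*951)) = 27421411985/(202778527596*(308535 + (-951)² - 1256*(-951))) = 27421411985/(202778527596*(308535 + 904401 + 1194456)) = (27421411985/202778527596)/2407392 = (27421411985/202778527596)*(1/2407392) = 27421411985/488167405106389632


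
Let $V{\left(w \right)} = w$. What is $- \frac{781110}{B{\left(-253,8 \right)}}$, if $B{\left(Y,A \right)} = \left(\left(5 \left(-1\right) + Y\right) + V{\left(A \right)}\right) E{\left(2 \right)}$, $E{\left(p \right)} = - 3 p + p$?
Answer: $- \frac{78111}{100} \approx -781.11$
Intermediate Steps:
$E{\left(p \right)} = - 2 p$
$B{\left(Y,A \right)} = 20 - 4 A - 4 Y$ ($B{\left(Y,A \right)} = \left(\left(5 \left(-1\right) + Y\right) + A\right) \left(\left(-2\right) 2\right) = \left(\left(-5 + Y\right) + A\right) \left(-4\right) = \left(-5 + A + Y\right) \left(-4\right) = 20 - 4 A - 4 Y$)
$- \frac{781110}{B{\left(-253,8 \right)}} = - \frac{781110}{20 - 32 - -1012} = - \frac{781110}{20 - 32 + 1012} = - \frac{781110}{1000} = \left(-781110\right) \frac{1}{1000} = - \frac{78111}{100}$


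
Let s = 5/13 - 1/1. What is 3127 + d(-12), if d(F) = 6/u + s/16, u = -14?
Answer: 569029/182 ≈ 3126.5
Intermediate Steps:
s = -8/13 (s = 5*(1/13) - 1*1 = 5/13 - 1 = -8/13 ≈ -0.61539)
d(F) = -85/182 (d(F) = 6/(-14) - 8/13/16 = 6*(-1/14) - 8/13*1/16 = -3/7 - 1/26 = -85/182)
3127 + d(-12) = 3127 - 85/182 = 569029/182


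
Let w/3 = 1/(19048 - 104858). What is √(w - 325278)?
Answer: I*√2395137745753230/85810 ≈ 570.33*I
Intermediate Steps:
w = -3/85810 (w = 3/(19048 - 104858) = 3/(-85810) = 3*(-1/85810) = -3/85810 ≈ -3.4961e-5)
√(w - 325278) = √(-3/85810 - 325278) = √(-27912105183/85810) = I*√2395137745753230/85810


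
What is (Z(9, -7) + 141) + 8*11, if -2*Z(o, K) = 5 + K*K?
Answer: 202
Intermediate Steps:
Z(o, K) = -5/2 - K**2/2 (Z(o, K) = -(5 + K*K)/2 = -(5 + K**2)/2 = -5/2 - K**2/2)
(Z(9, -7) + 141) + 8*11 = ((-5/2 - 1/2*(-7)**2) + 141) + 8*11 = ((-5/2 - 1/2*49) + 141) + 88 = ((-5/2 - 49/2) + 141) + 88 = (-27 + 141) + 88 = 114 + 88 = 202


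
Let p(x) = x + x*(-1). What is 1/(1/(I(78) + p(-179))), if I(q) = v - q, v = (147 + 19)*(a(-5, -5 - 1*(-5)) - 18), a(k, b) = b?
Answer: -3066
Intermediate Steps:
v = -2988 (v = (147 + 19)*((-5 - 1*(-5)) - 18) = 166*((-5 + 5) - 18) = 166*(0 - 18) = 166*(-18) = -2988)
p(x) = 0 (p(x) = x - x = 0)
I(q) = -2988 - q
1/(1/(I(78) + p(-179))) = 1/(1/((-2988 - 1*78) + 0)) = 1/(1/((-2988 - 78) + 0)) = 1/(1/(-3066 + 0)) = 1/(1/(-3066)) = 1/(-1/3066) = -3066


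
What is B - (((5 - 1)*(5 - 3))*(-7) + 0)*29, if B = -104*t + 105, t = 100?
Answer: -8671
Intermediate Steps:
B = -10295 (B = -104*100 + 105 = -10400 + 105 = -10295)
B - (((5 - 1)*(5 - 3))*(-7) + 0)*29 = -10295 - (((5 - 1)*(5 - 3))*(-7) + 0)*29 = -10295 - ((4*2)*(-7) + 0)*29 = -10295 - (8*(-7) + 0)*29 = -10295 - (-56 + 0)*29 = -10295 - (-56)*29 = -10295 - 1*(-1624) = -10295 + 1624 = -8671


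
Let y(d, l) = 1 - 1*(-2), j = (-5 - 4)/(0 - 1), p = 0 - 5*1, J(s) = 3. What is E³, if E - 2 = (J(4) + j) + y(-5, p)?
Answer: 4913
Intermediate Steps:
p = -5 (p = 0 - 5 = -5)
j = 9 (j = -9/(-1) = -9*(-1) = 9)
y(d, l) = 3 (y(d, l) = 1 + 2 = 3)
E = 17 (E = 2 + ((3 + 9) + 3) = 2 + (12 + 3) = 2 + 15 = 17)
E³ = 17³ = 4913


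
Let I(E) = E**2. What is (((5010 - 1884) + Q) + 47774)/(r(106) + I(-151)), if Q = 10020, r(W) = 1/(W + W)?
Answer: 12915040/4833813 ≈ 2.6718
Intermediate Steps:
r(W) = 1/(2*W)
(((5010 - 1884) + Q) + 47774)/(r(106) + I(-151)) = (((5010 - 1884) + 10020) + 47774)/((1/2)/106 + (-151)**2) = ((3126 + 10020) + 47774)/((1/2)*(1/106) + 22801) = (13146 + 47774)/(1/212 + 22801) = 60920/(4833813/212) = 60920*(212/4833813) = 12915040/4833813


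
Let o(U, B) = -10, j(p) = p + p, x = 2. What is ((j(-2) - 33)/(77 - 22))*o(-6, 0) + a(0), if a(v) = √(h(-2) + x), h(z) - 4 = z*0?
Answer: 74/11 + √6 ≈ 9.1768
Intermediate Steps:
h(z) = 4 (h(z) = 4 + z*0 = 4 + 0 = 4)
j(p) = 2*p
a(v) = √6 (a(v) = √(4 + 2) = √6)
((j(-2) - 33)/(77 - 22))*o(-6, 0) + a(0) = ((2*(-2) - 33)/(77 - 22))*(-10) + √6 = ((-4 - 33)/55)*(-10) + √6 = -37*1/55*(-10) + √6 = -37/55*(-10) + √6 = 74/11 + √6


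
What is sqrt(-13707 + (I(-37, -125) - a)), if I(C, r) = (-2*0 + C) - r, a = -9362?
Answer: 3*I*sqrt(473) ≈ 65.246*I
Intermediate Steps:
I(C, r) = C - r (I(C, r) = (0 + C) - r = C - r)
sqrt(-13707 + (I(-37, -125) - a)) = sqrt(-13707 + ((-37 - 1*(-125)) - 1*(-9362))) = sqrt(-13707 + ((-37 + 125) + 9362)) = sqrt(-13707 + (88 + 9362)) = sqrt(-13707 + 9450) = sqrt(-4257) = 3*I*sqrt(473)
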